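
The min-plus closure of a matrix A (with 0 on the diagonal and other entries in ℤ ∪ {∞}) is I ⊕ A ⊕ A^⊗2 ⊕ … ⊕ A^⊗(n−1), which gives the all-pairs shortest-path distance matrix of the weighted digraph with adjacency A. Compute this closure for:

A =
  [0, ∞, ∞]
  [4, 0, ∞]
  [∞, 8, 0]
Closure =
  [0, ∞, ∞]
  [4, 0, ∞]
  [12, 8, 0]

This is the Floyd-Warshall all-pairs shortest-path computation. For each intermediate vertex k = 0, 1, …, 2, update dist[i][j] ← min(dist[i][j], dist[i][k] + dist[k][j]). The final matrix gives, for each (i, j), the minimum total weight of any directed path from i to j (possibly empty when i = j).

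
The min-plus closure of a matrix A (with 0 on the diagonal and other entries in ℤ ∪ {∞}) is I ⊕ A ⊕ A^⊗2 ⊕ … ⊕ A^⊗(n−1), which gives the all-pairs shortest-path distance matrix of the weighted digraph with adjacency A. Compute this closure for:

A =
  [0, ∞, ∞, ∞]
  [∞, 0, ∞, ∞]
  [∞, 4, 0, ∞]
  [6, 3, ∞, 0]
Closure =
  [0, ∞, ∞, ∞]
  [∞, 0, ∞, ∞]
  [∞, 4, 0, ∞]
  [6, 3, ∞, 0]

This is the Floyd-Warshall all-pairs shortest-path computation. For each intermediate vertex k = 0, 1, …, 3, update dist[i][j] ← min(dist[i][j], dist[i][k] + dist[k][j]). The final matrix gives, for each (i, j), the minimum total weight of any directed path from i to j (possibly empty when i = j).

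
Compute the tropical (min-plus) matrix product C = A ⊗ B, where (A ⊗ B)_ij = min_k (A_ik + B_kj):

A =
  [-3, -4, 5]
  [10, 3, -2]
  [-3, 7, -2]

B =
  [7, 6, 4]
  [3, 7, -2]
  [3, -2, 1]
A ⊗ B =
  [-1, 3, -6]
  [1, -4, -1]
  [1, -4, -1]

Apply the min-plus product entry-by-entry:
  C[0][0] = min over k of (A[0][0] + B[0][0] = -3 + 7 = 4, A[0][1] + B[1][0] = -4 + 3 = -1, A[0][2] + B[2][0] = 5 + 3 = 8) = -1 (attained at k = 1)
  C[0][1] = min over k of (A[0][0] + B[0][1] = -3 + 6 = 3, A[0][1] + B[1][1] = -4 + 7 = 3, A[0][2] + B[2][1] = 5 + -2 = 3) = 3 (attained at k = 0)
  C[0][2] = min over k of (A[0][0] + B[0][2] = -3 + 4 = 1, A[0][1] + B[1][2] = -4 + -2 = -6, A[0][2] + B[2][2] = 5 + 1 = 6) = -6 (attained at k = 1)
  C[1][0] = min over k of (A[1][0] + B[0][0] = 10 + 7 = 17, A[1][1] + B[1][0] = 3 + 3 = 6, A[1][2] + B[2][0] = -2 + 3 = 1) = 1 (attained at k = 2)
  C[1][1] = min over k of (A[1][0] + B[0][1] = 10 + 6 = 16, A[1][1] + B[1][1] = 3 + 7 = 10, A[1][2] + B[2][1] = -2 + -2 = -4) = -4 (attained at k = 2)
  C[1][2] = min over k of (A[1][0] + B[0][2] = 10 + 4 = 14, A[1][1] + B[1][2] = 3 + -2 = 1, A[1][2] + B[2][2] = -2 + 1 = -1) = -1 (attained at k = 2)
  C[2][0] = min over k of (A[2][0] + B[0][0] = -3 + 7 = 4, A[2][1] + B[1][0] = 7 + 3 = 10, A[2][2] + B[2][0] = -2 + 3 = 1) = 1 (attained at k = 2)
  C[2][1] = min over k of (A[2][0] + B[0][1] = -3 + 6 = 3, A[2][1] + B[1][1] = 7 + 7 = 14, A[2][2] + B[2][1] = -2 + -2 = -4) = -4 (attained at k = 2)
  C[2][2] = min over k of (A[2][0] + B[0][2] = -3 + 4 = 1, A[2][1] + B[1][2] = 7 + -2 = 5, A[2][2] + B[2][2] = -2 + 1 = -1) = -1 (attained at k = 2)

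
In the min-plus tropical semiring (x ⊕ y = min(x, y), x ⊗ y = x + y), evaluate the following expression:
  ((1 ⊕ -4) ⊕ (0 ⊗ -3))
((1 ⊕ -4) ⊕ (0 ⊗ -3)) = -4

Expand innermost to outermost. Recall ⊕ takes the minimum of its arguments and ⊗ takes their sum. Working out the expression ((1 ⊕ -4) ⊕ (0 ⊗ -3)) gives -4.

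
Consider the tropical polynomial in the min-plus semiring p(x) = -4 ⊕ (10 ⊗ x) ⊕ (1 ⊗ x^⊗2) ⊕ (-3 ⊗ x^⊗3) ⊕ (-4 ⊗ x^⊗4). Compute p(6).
p(6) = -4

A tropical monomial a ⊗ x^⊗i evaluates to a + i · x. Evaluating each term at x = 6:
  Term 0 contributes -4 + 0 · 6 = -4
  Term 1 contributes 10 + 1 · 6 = 16
  Term 2 contributes 1 + 2 · 6 = 13
  Term 3 contributes -3 + 3 · 6 = 15
  Term 4 contributes -4 + 4 · 6 = 20
p(6) = ⊕ of these = min[-4, 16, 13, 15, 20] = -4.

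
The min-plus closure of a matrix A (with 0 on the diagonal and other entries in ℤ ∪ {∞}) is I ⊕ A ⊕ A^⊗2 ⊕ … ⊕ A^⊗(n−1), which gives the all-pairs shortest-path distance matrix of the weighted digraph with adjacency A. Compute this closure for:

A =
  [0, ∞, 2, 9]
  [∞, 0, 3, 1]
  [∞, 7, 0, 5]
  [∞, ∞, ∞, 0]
Closure =
  [0, 9, 2, 7]
  [∞, 0, 3, 1]
  [∞, 7, 0, 5]
  [∞, ∞, ∞, 0]

This is the Floyd-Warshall all-pairs shortest-path computation. For each intermediate vertex k = 0, 1, …, 3, update dist[i][j] ← min(dist[i][j], dist[i][k] + dist[k][j]). The final matrix gives, for each (i, j), the minimum total weight of any directed path from i to j (possibly empty when i = j).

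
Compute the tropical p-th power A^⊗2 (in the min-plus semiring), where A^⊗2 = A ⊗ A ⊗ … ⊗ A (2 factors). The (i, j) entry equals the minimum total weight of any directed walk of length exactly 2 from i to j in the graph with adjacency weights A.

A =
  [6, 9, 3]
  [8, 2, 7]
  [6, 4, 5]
A^⊗2 =
  [9, 7, 8]
  [10, 4, 9]
  [11, 6, 9]

Each entry (A^⊗2)_ij equals the minimum over all length-2 walks i = v_0 → v_1 → … → v_2 = j of Σ_t A[v_t][v_{t+1}]. For example, for (i, j) = (0, 2) we minimise over 3 possible intermediate vertex sequences; the minimum is 8, attained along the walk 0 → 2 → 2.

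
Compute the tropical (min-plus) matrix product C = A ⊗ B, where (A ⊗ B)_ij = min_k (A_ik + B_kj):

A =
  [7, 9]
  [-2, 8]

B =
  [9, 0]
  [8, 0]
A ⊗ B =
  [16, 7]
  [7, -2]

Apply the min-plus product entry-by-entry:
  C[0][0] = min over k of (A[0][0] + B[0][0] = 7 + 9 = 16, A[0][1] + B[1][0] = 9 + 8 = 17) = 16 (attained at k = 0)
  C[0][1] = min over k of (A[0][0] + B[0][1] = 7 + 0 = 7, A[0][1] + B[1][1] = 9 + 0 = 9) = 7 (attained at k = 0)
  C[1][0] = min over k of (A[1][0] + B[0][0] = -2 + 9 = 7, A[1][1] + B[1][0] = 8 + 8 = 16) = 7 (attained at k = 0)
  C[1][1] = min over k of (A[1][0] + B[0][1] = -2 + 0 = -2, A[1][1] + B[1][1] = 8 + 0 = 8) = -2 (attained at k = 0)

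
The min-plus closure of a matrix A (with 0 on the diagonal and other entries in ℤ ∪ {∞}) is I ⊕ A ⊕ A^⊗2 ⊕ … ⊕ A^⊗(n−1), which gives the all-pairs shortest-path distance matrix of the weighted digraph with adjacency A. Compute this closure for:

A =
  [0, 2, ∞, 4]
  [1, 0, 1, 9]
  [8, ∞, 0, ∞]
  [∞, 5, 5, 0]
Closure =
  [0, 2, 3, 4]
  [1, 0, 1, 5]
  [8, 10, 0, 12]
  [6, 5, 5, 0]

This is the Floyd-Warshall all-pairs shortest-path computation. For each intermediate vertex k = 0, 1, …, 3, update dist[i][j] ← min(dist[i][j], dist[i][k] + dist[k][j]). The final matrix gives, for each (i, j), the minimum total weight of any directed path from i to j (possibly empty when i = j).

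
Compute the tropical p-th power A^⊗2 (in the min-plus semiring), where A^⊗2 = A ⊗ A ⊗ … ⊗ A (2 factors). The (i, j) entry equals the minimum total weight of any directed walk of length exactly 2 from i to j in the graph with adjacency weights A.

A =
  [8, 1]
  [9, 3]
A^⊗2 =
  [10, 4]
  [12, 6]

Each entry (A^⊗2)_ij equals the minimum over all length-2 walks i = v_0 → v_1 → … → v_2 = j of Σ_t A[v_t][v_{t+1}]. For example, for (i, j) = (0, 1) we minimise over 2 possible intermediate vertex sequences; the minimum is 4, attained along the walk 0 → 1 → 1.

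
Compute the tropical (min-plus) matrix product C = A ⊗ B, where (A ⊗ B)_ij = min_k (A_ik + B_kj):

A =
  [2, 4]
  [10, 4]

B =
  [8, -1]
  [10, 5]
A ⊗ B =
  [10, 1]
  [14, 9]

Apply the min-plus product entry-by-entry:
  C[0][0] = min over k of (A[0][0] + B[0][0] = 2 + 8 = 10, A[0][1] + B[1][0] = 4 + 10 = 14) = 10 (attained at k = 0)
  C[0][1] = min over k of (A[0][0] + B[0][1] = 2 + -1 = 1, A[0][1] + B[1][1] = 4 + 5 = 9) = 1 (attained at k = 0)
  C[1][0] = min over k of (A[1][0] + B[0][0] = 10 + 8 = 18, A[1][1] + B[1][0] = 4 + 10 = 14) = 14 (attained at k = 1)
  C[1][1] = min over k of (A[1][0] + B[0][1] = 10 + -1 = 9, A[1][1] + B[1][1] = 4 + 5 = 9) = 9 (attained at k = 0)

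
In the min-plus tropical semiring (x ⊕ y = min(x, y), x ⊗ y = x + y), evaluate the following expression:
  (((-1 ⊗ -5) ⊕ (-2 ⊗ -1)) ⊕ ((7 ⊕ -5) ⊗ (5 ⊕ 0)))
(((-1 ⊗ -5) ⊕ (-2 ⊗ -1)) ⊕ ((7 ⊕ -5) ⊗ (5 ⊕ 0))) = -6

Expand innermost to outermost. Recall ⊕ takes the minimum of its arguments and ⊗ takes their sum. Working out the expression (((-1 ⊗ -5) ⊕ (-2 ⊗ -1)) ⊕ ((7 ⊕ -5) ⊗ (5 ⊕ 0))) gives -6.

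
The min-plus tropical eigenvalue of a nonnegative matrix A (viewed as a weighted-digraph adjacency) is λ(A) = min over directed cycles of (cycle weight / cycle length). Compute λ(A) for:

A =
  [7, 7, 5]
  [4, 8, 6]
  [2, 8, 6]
λ(A) = 7/2

Enumerate directed cycles and compute their means (weight / length). Sample:
  cycle 0 → 0: weight = 7, length = 1, mean = 7/1 ≈ 7.000
  cycle 1 → 1: weight = 8, length = 1, mean = 8/1 ≈ 8.000
  cycle 2 → 2: weight = 6, length = 1, mean = 6/1 ≈ 6.000
  cycle 0 → 1 → 0: weight = 11, length = 2, mean = 11/2 ≈ 5.500
  cycle 0 → 2 → 0: weight = 7, length = 2, mean = 7/2 ≈ 3.500
  cycle 1 → 0 → 1: weight = 11, length = 2, mean = 11/2 ≈ 5.500
Minimum mean = 3.500, attained e.g. along the cycle 0 → 2 → 0 with weight 7 and length 2. So λ(A) = 7/2 = 7/2.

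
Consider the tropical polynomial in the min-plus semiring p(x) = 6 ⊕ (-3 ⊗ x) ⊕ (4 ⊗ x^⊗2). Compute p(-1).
p(-1) = -4

A tropical monomial a ⊗ x^⊗i evaluates to a + i · x. Evaluating each term at x = -1:
  Term 0 contributes 6 + 0 · -1 = 6
  Term 1 contributes -3 + 1 · -1 = -4
  Term 2 contributes 4 + 2 · -1 = 2
p(-1) = ⊕ of these = min[6, -4, 2] = -4.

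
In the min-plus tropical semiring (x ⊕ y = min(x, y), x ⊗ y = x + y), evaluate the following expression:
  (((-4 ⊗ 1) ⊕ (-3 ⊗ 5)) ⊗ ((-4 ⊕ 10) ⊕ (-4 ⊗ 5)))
(((-4 ⊗ 1) ⊕ (-3 ⊗ 5)) ⊗ ((-4 ⊕ 10) ⊕ (-4 ⊗ 5))) = -7

Expand innermost to outermost. Recall ⊕ takes the minimum of its arguments and ⊗ takes their sum. Working out the expression (((-4 ⊗ 1) ⊕ (-3 ⊗ 5)) ⊗ ((-4 ⊕ 10) ⊕ (-4 ⊗ 5))) gives -7.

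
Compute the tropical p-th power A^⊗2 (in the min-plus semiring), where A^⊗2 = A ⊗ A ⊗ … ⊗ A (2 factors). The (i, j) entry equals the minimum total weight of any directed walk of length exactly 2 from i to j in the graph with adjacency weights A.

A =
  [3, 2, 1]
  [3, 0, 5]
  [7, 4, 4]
A^⊗2 =
  [5, 2, 4]
  [3, 0, 4]
  [7, 4, 8]

Each entry (A^⊗2)_ij equals the minimum over all length-2 walks i = v_0 → v_1 → … → v_2 = j of Σ_t A[v_t][v_{t+1}]. For example, for (i, j) = (0, 2) we minimise over 3 possible intermediate vertex sequences; the minimum is 4, attained along the walk 0 → 0 → 2.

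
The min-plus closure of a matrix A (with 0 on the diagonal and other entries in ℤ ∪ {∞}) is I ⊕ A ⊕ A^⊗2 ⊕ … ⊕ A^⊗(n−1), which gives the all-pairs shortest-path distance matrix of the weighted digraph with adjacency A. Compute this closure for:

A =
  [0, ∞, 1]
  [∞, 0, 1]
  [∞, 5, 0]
Closure =
  [0, 6, 1]
  [∞, 0, 1]
  [∞, 5, 0]

This is the Floyd-Warshall all-pairs shortest-path computation. For each intermediate vertex k = 0, 1, …, 2, update dist[i][j] ← min(dist[i][j], dist[i][k] + dist[k][j]). The final matrix gives, for each (i, j), the minimum total weight of any directed path from i to j (possibly empty when i = j).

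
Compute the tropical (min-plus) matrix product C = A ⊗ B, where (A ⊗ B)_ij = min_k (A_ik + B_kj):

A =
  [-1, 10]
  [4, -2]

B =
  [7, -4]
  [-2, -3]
A ⊗ B =
  [6, -5]
  [-4, -5]

Apply the min-plus product entry-by-entry:
  C[0][0] = min over k of (A[0][0] + B[0][0] = -1 + 7 = 6, A[0][1] + B[1][0] = 10 + -2 = 8) = 6 (attained at k = 0)
  C[0][1] = min over k of (A[0][0] + B[0][1] = -1 + -4 = -5, A[0][1] + B[1][1] = 10 + -3 = 7) = -5 (attained at k = 0)
  C[1][0] = min over k of (A[1][0] + B[0][0] = 4 + 7 = 11, A[1][1] + B[1][0] = -2 + -2 = -4) = -4 (attained at k = 1)
  C[1][1] = min over k of (A[1][0] + B[0][1] = 4 + -4 = 0, A[1][1] + B[1][1] = -2 + -3 = -5) = -5 (attained at k = 1)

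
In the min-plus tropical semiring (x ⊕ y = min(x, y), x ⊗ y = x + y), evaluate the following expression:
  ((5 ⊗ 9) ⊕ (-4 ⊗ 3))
((5 ⊗ 9) ⊕ (-4 ⊗ 3)) = -1

Expand innermost to outermost. Recall ⊕ takes the minimum of its arguments and ⊗ takes their sum. Working out the expression ((5 ⊗ 9) ⊕ (-4 ⊗ 3)) gives -1.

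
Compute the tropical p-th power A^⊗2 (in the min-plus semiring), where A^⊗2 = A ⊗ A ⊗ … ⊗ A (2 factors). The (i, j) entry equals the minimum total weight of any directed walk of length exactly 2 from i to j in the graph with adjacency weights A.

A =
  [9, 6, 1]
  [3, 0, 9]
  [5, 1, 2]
A^⊗2 =
  [6, 2, 3]
  [3, 0, 4]
  [4, 1, 4]

Each entry (A^⊗2)_ij equals the minimum over all length-2 walks i = v_0 → v_1 → … → v_2 = j of Σ_t A[v_t][v_{t+1}]. For example, for (i, j) = (0, 2) we minimise over 3 possible intermediate vertex sequences; the minimum is 3, attained along the walk 0 → 2 → 2.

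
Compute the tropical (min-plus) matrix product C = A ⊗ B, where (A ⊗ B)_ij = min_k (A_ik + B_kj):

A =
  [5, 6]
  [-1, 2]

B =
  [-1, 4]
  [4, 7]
A ⊗ B =
  [4, 9]
  [-2, 3]

Apply the min-plus product entry-by-entry:
  C[0][0] = min over k of (A[0][0] + B[0][0] = 5 + -1 = 4, A[0][1] + B[1][0] = 6 + 4 = 10) = 4 (attained at k = 0)
  C[0][1] = min over k of (A[0][0] + B[0][1] = 5 + 4 = 9, A[0][1] + B[1][1] = 6 + 7 = 13) = 9 (attained at k = 0)
  C[1][0] = min over k of (A[1][0] + B[0][0] = -1 + -1 = -2, A[1][1] + B[1][0] = 2 + 4 = 6) = -2 (attained at k = 0)
  C[1][1] = min over k of (A[1][0] + B[0][1] = -1 + 4 = 3, A[1][1] + B[1][1] = 2 + 7 = 9) = 3 (attained at k = 0)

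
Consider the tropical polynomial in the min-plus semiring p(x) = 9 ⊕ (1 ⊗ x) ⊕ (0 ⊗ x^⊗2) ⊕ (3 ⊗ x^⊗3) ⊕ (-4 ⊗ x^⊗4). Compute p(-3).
p(-3) = -16

A tropical monomial a ⊗ x^⊗i evaluates to a + i · x. Evaluating each term at x = -3:
  Term 0 contributes 9 + 0 · -3 = 9
  Term 1 contributes 1 + 1 · -3 = -2
  Term 2 contributes 0 + 2 · -3 = -6
  Term 3 contributes 3 + 3 · -3 = -6
  Term 4 contributes -4 + 4 · -3 = -16
p(-3) = ⊕ of these = min[9, -2, -6, -6, -16] = -16.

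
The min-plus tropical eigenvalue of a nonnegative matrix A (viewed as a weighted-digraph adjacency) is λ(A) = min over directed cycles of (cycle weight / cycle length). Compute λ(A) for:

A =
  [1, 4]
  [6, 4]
λ(A) = 1

Enumerate directed cycles and compute their means (weight / length). Sample:
  cycle 0 → 0: weight = 1, length = 1, mean = 1/1 ≈ 1.000
  cycle 1 → 1: weight = 4, length = 1, mean = 4/1 ≈ 4.000
  cycle 0 → 1 → 0: weight = 10, length = 2, mean = 10/2 ≈ 5.000
  cycle 1 → 0 → 1: weight = 10, length = 2, mean = 10/2 ≈ 5.000
Minimum mean = 1.000, attained e.g. along the cycle 0 → 0 with weight 1 and length 1. So λ(A) = 1/1 = 1.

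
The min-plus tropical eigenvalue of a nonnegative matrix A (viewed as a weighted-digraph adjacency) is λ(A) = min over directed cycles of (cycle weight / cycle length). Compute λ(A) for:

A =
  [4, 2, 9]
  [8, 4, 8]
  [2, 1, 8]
λ(A) = 4

Enumerate directed cycles and compute their means (weight / length). Sample:
  cycle 0 → 0: weight = 4, length = 1, mean = 4/1 ≈ 4.000
  cycle 1 → 1: weight = 4, length = 1, mean = 4/1 ≈ 4.000
  cycle 2 → 2: weight = 8, length = 1, mean = 8/1 ≈ 8.000
  cycle 0 → 1 → 0: weight = 10, length = 2, mean = 10/2 ≈ 5.000
  cycle 0 → 2 → 0: weight = 11, length = 2, mean = 11/2 ≈ 5.500
  cycle 1 → 0 → 1: weight = 10, length = 2, mean = 10/2 ≈ 5.000
Minimum mean = 4.000, attained e.g. along the cycle 0 → 0 with weight 4 and length 1. So λ(A) = 4/1 = 4.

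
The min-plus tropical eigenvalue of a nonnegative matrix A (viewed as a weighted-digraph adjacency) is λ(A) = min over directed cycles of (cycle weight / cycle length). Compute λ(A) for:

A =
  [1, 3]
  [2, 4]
λ(A) = 1

Enumerate directed cycles and compute their means (weight / length). Sample:
  cycle 0 → 0: weight = 1, length = 1, mean = 1/1 ≈ 1.000
  cycle 1 → 1: weight = 4, length = 1, mean = 4/1 ≈ 4.000
  cycle 0 → 1 → 0: weight = 5, length = 2, mean = 5/2 ≈ 2.500
  cycle 1 → 0 → 1: weight = 5, length = 2, mean = 5/2 ≈ 2.500
Minimum mean = 1.000, attained e.g. along the cycle 0 → 0 with weight 1 and length 1. So λ(A) = 1/1 = 1.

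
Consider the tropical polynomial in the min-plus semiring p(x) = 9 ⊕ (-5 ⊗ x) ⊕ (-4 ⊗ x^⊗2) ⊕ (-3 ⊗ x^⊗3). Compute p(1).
p(1) = -4

A tropical monomial a ⊗ x^⊗i evaluates to a + i · x. Evaluating each term at x = 1:
  Term 0 contributes 9 + 0 · 1 = 9
  Term 1 contributes -5 + 1 · 1 = -4
  Term 2 contributes -4 + 2 · 1 = -2
  Term 3 contributes -3 + 3 · 1 = 0
p(1) = ⊕ of these = min[9, -4, -2, 0] = -4.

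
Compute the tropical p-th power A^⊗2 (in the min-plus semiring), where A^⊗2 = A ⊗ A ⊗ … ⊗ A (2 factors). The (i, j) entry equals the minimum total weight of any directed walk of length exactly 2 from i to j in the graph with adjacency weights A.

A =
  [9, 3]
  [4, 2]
A^⊗2 =
  [7, 5]
  [6, 4]

Each entry (A^⊗2)_ij equals the minimum over all length-2 walks i = v_0 → v_1 → … → v_2 = j of Σ_t A[v_t][v_{t+1}]. For example, for (i, j) = (0, 1) we minimise over 2 possible intermediate vertex sequences; the minimum is 5, attained along the walk 0 → 1 → 1.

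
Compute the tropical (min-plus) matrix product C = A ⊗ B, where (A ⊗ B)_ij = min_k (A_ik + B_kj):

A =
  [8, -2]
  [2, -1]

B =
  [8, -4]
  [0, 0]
A ⊗ B =
  [-2, -2]
  [-1, -2]

Apply the min-plus product entry-by-entry:
  C[0][0] = min over k of (A[0][0] + B[0][0] = 8 + 8 = 16, A[0][1] + B[1][0] = -2 + 0 = -2) = -2 (attained at k = 1)
  C[0][1] = min over k of (A[0][0] + B[0][1] = 8 + -4 = 4, A[0][1] + B[1][1] = -2 + 0 = -2) = -2 (attained at k = 1)
  C[1][0] = min over k of (A[1][0] + B[0][0] = 2 + 8 = 10, A[1][1] + B[1][0] = -1 + 0 = -1) = -1 (attained at k = 1)
  C[1][1] = min over k of (A[1][0] + B[0][1] = 2 + -4 = -2, A[1][1] + B[1][1] = -1 + 0 = -1) = -2 (attained at k = 0)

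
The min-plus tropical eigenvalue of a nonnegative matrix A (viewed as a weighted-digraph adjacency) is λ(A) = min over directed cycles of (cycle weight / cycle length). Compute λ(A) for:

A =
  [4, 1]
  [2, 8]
λ(A) = 3/2

Enumerate directed cycles and compute their means (weight / length). Sample:
  cycle 0 → 0: weight = 4, length = 1, mean = 4/1 ≈ 4.000
  cycle 1 → 1: weight = 8, length = 1, mean = 8/1 ≈ 8.000
  cycle 0 → 1 → 0: weight = 3, length = 2, mean = 3/2 ≈ 1.500
  cycle 1 → 0 → 1: weight = 3, length = 2, mean = 3/2 ≈ 1.500
Minimum mean = 1.500, attained e.g. along the cycle 0 → 1 → 0 with weight 3 and length 2. So λ(A) = 3/2 = 3/2.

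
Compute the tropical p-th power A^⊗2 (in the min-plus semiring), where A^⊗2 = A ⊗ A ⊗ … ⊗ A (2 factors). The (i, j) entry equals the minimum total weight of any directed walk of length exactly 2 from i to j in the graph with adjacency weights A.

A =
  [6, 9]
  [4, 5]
A^⊗2 =
  [12, 14]
  [9, 10]

Each entry (A^⊗2)_ij equals the minimum over all length-2 walks i = v_0 → v_1 → … → v_2 = j of Σ_t A[v_t][v_{t+1}]. For example, for (i, j) = (0, 1) we minimise over 2 possible intermediate vertex sequences; the minimum is 14, attained along the walk 0 → 1 → 1.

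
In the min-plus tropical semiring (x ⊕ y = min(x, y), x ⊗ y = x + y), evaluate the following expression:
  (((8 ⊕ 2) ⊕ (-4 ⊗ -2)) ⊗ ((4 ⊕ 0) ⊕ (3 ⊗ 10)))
(((8 ⊕ 2) ⊕ (-4 ⊗ -2)) ⊗ ((4 ⊕ 0) ⊕ (3 ⊗ 10))) = -6

Expand innermost to outermost. Recall ⊕ takes the minimum of its arguments and ⊗ takes their sum. Working out the expression (((8 ⊕ 2) ⊕ (-4 ⊗ -2)) ⊗ ((4 ⊕ 0) ⊕ (3 ⊗ 10))) gives -6.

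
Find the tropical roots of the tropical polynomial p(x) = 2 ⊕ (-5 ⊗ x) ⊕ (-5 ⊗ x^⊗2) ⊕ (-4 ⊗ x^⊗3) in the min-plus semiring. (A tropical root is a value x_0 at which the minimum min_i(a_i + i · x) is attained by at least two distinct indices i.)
Roots: {-1, 0, 7}

Each tropical root is a break point of the lower envelope of the lines y = a_i + i · x (there are 4 lines, with slopes 0, 1, ..., 3). Only the lines that attain the minimum somewhere contribute to roots; other lines are dominated. Here the surviving (envelope) indices are i = 3, i = 2, i = 1, i = 0.
Intersections between consecutive envelope lines give the roots: for adjacent envelope indices i < j the intersection is x = (a_i − a_j) / (j − i). Reading off the sorted break points: {-1, 0, 7}.
Verification: at each break x_0, at least two indices attain the minimum of min_i(a_i + i · x_0).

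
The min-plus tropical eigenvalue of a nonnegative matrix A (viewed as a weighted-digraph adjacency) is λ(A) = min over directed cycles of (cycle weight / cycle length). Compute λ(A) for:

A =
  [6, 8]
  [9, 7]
λ(A) = 6

Enumerate directed cycles and compute their means (weight / length). Sample:
  cycle 0 → 0: weight = 6, length = 1, mean = 6/1 ≈ 6.000
  cycle 1 → 1: weight = 7, length = 1, mean = 7/1 ≈ 7.000
  cycle 0 → 1 → 0: weight = 17, length = 2, mean = 17/2 ≈ 8.500
  cycle 1 → 0 → 1: weight = 17, length = 2, mean = 17/2 ≈ 8.500
Minimum mean = 6.000, attained e.g. along the cycle 0 → 0 with weight 6 and length 1. So λ(A) = 6/1 = 6.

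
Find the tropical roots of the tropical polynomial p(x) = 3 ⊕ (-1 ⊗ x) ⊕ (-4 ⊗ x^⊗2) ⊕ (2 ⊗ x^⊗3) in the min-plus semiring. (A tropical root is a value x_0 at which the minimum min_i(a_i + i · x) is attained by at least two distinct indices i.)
Roots: {-6, 3, 4}

Each tropical root is a break point of the lower envelope of the lines y = a_i + i · x (there are 4 lines, with slopes 0, 1, ..., 3). Only the lines that attain the minimum somewhere contribute to roots; other lines are dominated. Here the surviving (envelope) indices are i = 3, i = 2, i = 1, i = 0.
Intersections between consecutive envelope lines give the roots: for adjacent envelope indices i < j the intersection is x = (a_i − a_j) / (j − i). Reading off the sorted break points: {-6, 3, 4}.
Verification: at each break x_0, at least two indices attain the minimum of min_i(a_i + i · x_0).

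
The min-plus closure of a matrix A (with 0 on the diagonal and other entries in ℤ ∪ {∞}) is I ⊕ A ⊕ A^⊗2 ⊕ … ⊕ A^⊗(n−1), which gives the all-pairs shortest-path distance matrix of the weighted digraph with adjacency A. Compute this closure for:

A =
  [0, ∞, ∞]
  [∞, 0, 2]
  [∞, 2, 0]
Closure =
  [0, ∞, ∞]
  [∞, 0, 2]
  [∞, 2, 0]

This is the Floyd-Warshall all-pairs shortest-path computation. For each intermediate vertex k = 0, 1, …, 2, update dist[i][j] ← min(dist[i][j], dist[i][k] + dist[k][j]). The final matrix gives, for each (i, j), the minimum total weight of any directed path from i to j (possibly empty when i = j).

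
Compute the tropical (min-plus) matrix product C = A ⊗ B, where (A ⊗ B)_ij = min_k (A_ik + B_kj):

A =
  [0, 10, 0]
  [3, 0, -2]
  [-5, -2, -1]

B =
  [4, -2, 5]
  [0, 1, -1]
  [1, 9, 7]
A ⊗ B =
  [1, -2, 5]
  [-1, 1, -1]
  [-2, -7, -3]

Apply the min-plus product entry-by-entry:
  C[0][0] = min over k of (A[0][0] + B[0][0] = 0 + 4 = 4, A[0][1] + B[1][0] = 10 + 0 = 10, A[0][2] + B[2][0] = 0 + 1 = 1) = 1 (attained at k = 2)
  C[0][1] = min over k of (A[0][0] + B[0][1] = 0 + -2 = -2, A[0][1] + B[1][1] = 10 + 1 = 11, A[0][2] + B[2][1] = 0 + 9 = 9) = -2 (attained at k = 0)
  C[0][2] = min over k of (A[0][0] + B[0][2] = 0 + 5 = 5, A[0][1] + B[1][2] = 10 + -1 = 9, A[0][2] + B[2][2] = 0 + 7 = 7) = 5 (attained at k = 0)
  C[1][0] = min over k of (A[1][0] + B[0][0] = 3 + 4 = 7, A[1][1] + B[1][0] = 0 + 0 = 0, A[1][2] + B[2][0] = -2 + 1 = -1) = -1 (attained at k = 2)
  C[1][1] = min over k of (A[1][0] + B[0][1] = 3 + -2 = 1, A[1][1] + B[1][1] = 0 + 1 = 1, A[1][2] + B[2][1] = -2 + 9 = 7) = 1 (attained at k = 0)
  C[1][2] = min over k of (A[1][0] + B[0][2] = 3 + 5 = 8, A[1][1] + B[1][2] = 0 + -1 = -1, A[1][2] + B[2][2] = -2 + 7 = 5) = -1 (attained at k = 1)
  C[2][0] = min over k of (A[2][0] + B[0][0] = -5 + 4 = -1, A[2][1] + B[1][0] = -2 + 0 = -2, A[2][2] + B[2][0] = -1 + 1 = 0) = -2 (attained at k = 1)
  C[2][1] = min over k of (A[2][0] + B[0][1] = -5 + -2 = -7, A[2][1] + B[1][1] = -2 + 1 = -1, A[2][2] + B[2][1] = -1 + 9 = 8) = -7 (attained at k = 0)
  C[2][2] = min over k of (A[2][0] + B[0][2] = -5 + 5 = 0, A[2][1] + B[1][2] = -2 + -1 = -3, A[2][2] + B[2][2] = -1 + 7 = 6) = -3 (attained at k = 1)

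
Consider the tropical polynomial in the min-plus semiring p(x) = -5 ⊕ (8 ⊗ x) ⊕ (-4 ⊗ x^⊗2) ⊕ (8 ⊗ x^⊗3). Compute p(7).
p(7) = -5

A tropical monomial a ⊗ x^⊗i evaluates to a + i · x. Evaluating each term at x = 7:
  Term 0 contributes -5 + 0 · 7 = -5
  Term 1 contributes 8 + 1 · 7 = 15
  Term 2 contributes -4 + 2 · 7 = 10
  Term 3 contributes 8 + 3 · 7 = 29
p(7) = ⊕ of these = min[-5, 15, 10, 29] = -5.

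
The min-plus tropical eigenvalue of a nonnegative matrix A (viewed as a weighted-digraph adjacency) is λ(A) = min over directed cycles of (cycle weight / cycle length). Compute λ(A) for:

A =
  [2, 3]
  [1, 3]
λ(A) = 2

Enumerate directed cycles and compute their means (weight / length). Sample:
  cycle 0 → 0: weight = 2, length = 1, mean = 2/1 ≈ 2.000
  cycle 1 → 1: weight = 3, length = 1, mean = 3/1 ≈ 3.000
  cycle 0 → 1 → 0: weight = 4, length = 2, mean = 4/2 ≈ 2.000
  cycle 1 → 0 → 1: weight = 4, length = 2, mean = 4/2 ≈ 2.000
Minimum mean = 2.000, attained e.g. along the cycle 0 → 0 with weight 2 and length 1. So λ(A) = 2/1 = 2.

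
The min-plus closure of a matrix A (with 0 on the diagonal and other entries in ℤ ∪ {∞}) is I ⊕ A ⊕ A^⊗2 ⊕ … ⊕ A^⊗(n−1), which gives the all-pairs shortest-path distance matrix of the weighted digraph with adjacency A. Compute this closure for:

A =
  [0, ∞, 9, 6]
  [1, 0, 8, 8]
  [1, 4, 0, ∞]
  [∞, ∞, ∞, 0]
Closure =
  [0, 13, 9, 6]
  [1, 0, 8, 7]
  [1, 4, 0, 7]
  [∞, ∞, ∞, 0]

This is the Floyd-Warshall all-pairs shortest-path computation. For each intermediate vertex k = 0, 1, …, 3, update dist[i][j] ← min(dist[i][j], dist[i][k] + dist[k][j]). The final matrix gives, for each (i, j), the minimum total weight of any directed path from i to j (possibly empty when i = j).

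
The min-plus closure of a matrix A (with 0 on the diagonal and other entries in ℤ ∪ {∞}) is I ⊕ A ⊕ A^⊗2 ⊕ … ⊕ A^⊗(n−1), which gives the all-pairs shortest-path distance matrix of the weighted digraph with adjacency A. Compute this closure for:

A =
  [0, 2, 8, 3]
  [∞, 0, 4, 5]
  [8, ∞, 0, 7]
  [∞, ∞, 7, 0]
Closure =
  [0, 2, 6, 3]
  [12, 0, 4, 5]
  [8, 10, 0, 7]
  [15, 17, 7, 0]

This is the Floyd-Warshall all-pairs shortest-path computation. For each intermediate vertex k = 0, 1, …, 3, update dist[i][j] ← min(dist[i][j], dist[i][k] + dist[k][j]). The final matrix gives, for each (i, j), the minimum total weight of any directed path from i to j (possibly empty when i = j).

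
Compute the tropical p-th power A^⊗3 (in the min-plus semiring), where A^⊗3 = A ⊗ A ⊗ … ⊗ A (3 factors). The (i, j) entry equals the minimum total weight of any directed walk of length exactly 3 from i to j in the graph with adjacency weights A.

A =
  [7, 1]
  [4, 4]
A^⊗3 =
  [9, 6]
  [9, 9]

Each entry (A^⊗3)_ij equals the minimum over all length-3 walks i = v_0 → v_1 → … → v_3 = j of Σ_t A[v_t][v_{t+1}]. For example, for (i, j) = (0, 1) we minimise over 4 possible intermediate vertex sequences; the minimum is 6, attained along the walk 0 → 1 → 0 → 1.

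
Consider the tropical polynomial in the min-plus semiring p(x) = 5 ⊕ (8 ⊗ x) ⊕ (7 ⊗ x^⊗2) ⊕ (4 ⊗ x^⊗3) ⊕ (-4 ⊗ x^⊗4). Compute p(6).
p(6) = 5

A tropical monomial a ⊗ x^⊗i evaluates to a + i · x. Evaluating each term at x = 6:
  Term 0 contributes 5 + 0 · 6 = 5
  Term 1 contributes 8 + 1 · 6 = 14
  Term 2 contributes 7 + 2 · 6 = 19
  Term 3 contributes 4 + 3 · 6 = 22
  Term 4 contributes -4 + 4 · 6 = 20
p(6) = ⊕ of these = min[5, 14, 19, 22, 20] = 5.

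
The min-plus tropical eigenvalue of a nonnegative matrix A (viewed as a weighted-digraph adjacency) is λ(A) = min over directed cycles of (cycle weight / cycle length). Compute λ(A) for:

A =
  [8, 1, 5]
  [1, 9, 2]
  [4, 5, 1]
λ(A) = 1

Enumerate directed cycles and compute their means (weight / length). Sample:
  cycle 0 → 0: weight = 8, length = 1, mean = 8/1 ≈ 8.000
  cycle 1 → 1: weight = 9, length = 1, mean = 9/1 ≈ 9.000
  cycle 2 → 2: weight = 1, length = 1, mean = 1/1 ≈ 1.000
  cycle 0 → 1 → 0: weight = 2, length = 2, mean = 2/2 ≈ 1.000
  cycle 0 → 2 → 0: weight = 9, length = 2, mean = 9/2 ≈ 4.500
  cycle 1 → 0 → 1: weight = 2, length = 2, mean = 2/2 ≈ 1.000
Minimum mean = 1.000, attained e.g. along the cycle 2 → 2 with weight 1 and length 1. So λ(A) = 1/1 = 1.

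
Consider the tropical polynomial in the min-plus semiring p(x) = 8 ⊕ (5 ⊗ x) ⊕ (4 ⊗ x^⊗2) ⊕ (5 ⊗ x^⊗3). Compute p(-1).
p(-1) = 2

A tropical monomial a ⊗ x^⊗i evaluates to a + i · x. Evaluating each term at x = -1:
  Term 0 contributes 8 + 0 · -1 = 8
  Term 1 contributes 5 + 1 · -1 = 4
  Term 2 contributes 4 + 2 · -1 = 2
  Term 3 contributes 5 + 3 · -1 = 2
p(-1) = ⊕ of these = min[8, 4, 2, 2] = 2.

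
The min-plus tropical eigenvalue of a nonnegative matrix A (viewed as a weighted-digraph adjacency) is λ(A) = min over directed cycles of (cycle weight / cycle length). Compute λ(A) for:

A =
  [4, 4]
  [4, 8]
λ(A) = 4

Enumerate directed cycles and compute their means (weight / length). Sample:
  cycle 0 → 0: weight = 4, length = 1, mean = 4/1 ≈ 4.000
  cycle 1 → 1: weight = 8, length = 1, mean = 8/1 ≈ 8.000
  cycle 0 → 1 → 0: weight = 8, length = 2, mean = 8/2 ≈ 4.000
  cycle 1 → 0 → 1: weight = 8, length = 2, mean = 8/2 ≈ 4.000
Minimum mean = 4.000, attained e.g. along the cycle 0 → 0 with weight 4 and length 1. So λ(A) = 4/1 = 4.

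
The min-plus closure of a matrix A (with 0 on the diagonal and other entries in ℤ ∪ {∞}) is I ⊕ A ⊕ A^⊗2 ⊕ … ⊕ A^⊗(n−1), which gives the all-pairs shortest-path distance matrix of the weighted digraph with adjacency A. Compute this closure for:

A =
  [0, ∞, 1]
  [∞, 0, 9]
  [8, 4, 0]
Closure =
  [0, 5, 1]
  [17, 0, 9]
  [8, 4, 0]

This is the Floyd-Warshall all-pairs shortest-path computation. For each intermediate vertex k = 0, 1, …, 2, update dist[i][j] ← min(dist[i][j], dist[i][k] + dist[k][j]). The final matrix gives, for each (i, j), the minimum total weight of any directed path from i to j (possibly empty when i = j).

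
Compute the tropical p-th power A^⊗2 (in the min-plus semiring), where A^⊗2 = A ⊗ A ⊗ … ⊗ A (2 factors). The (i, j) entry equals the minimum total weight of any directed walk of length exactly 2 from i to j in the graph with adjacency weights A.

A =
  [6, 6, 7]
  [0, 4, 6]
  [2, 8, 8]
A^⊗2 =
  [6, 10, 12]
  [4, 6, 7]
  [8, 8, 9]

Each entry (A^⊗2)_ij equals the minimum over all length-2 walks i = v_0 → v_1 → … → v_2 = j of Σ_t A[v_t][v_{t+1}]. For example, for (i, j) = (0, 2) we minimise over 3 possible intermediate vertex sequences; the minimum is 12, attained along the walk 0 → 1 → 2.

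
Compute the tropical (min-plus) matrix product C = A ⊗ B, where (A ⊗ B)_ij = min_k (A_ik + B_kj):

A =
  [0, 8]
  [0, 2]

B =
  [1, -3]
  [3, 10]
A ⊗ B =
  [1, -3]
  [1, -3]

Apply the min-plus product entry-by-entry:
  C[0][0] = min over k of (A[0][0] + B[0][0] = 0 + 1 = 1, A[0][1] + B[1][0] = 8 + 3 = 11) = 1 (attained at k = 0)
  C[0][1] = min over k of (A[0][0] + B[0][1] = 0 + -3 = -3, A[0][1] + B[1][1] = 8 + 10 = 18) = -3 (attained at k = 0)
  C[1][0] = min over k of (A[1][0] + B[0][0] = 0 + 1 = 1, A[1][1] + B[1][0] = 2 + 3 = 5) = 1 (attained at k = 0)
  C[1][1] = min over k of (A[1][0] + B[0][1] = 0 + -3 = -3, A[1][1] + B[1][1] = 2 + 10 = 12) = -3 (attained at k = 0)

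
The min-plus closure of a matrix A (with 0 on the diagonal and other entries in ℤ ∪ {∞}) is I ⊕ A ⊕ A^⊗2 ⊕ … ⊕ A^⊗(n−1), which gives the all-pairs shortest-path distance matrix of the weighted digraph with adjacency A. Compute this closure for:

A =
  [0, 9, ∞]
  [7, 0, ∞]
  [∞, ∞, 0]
Closure =
  [0, 9, ∞]
  [7, 0, ∞]
  [∞, ∞, 0]

This is the Floyd-Warshall all-pairs shortest-path computation. For each intermediate vertex k = 0, 1, …, 2, update dist[i][j] ← min(dist[i][j], dist[i][k] + dist[k][j]). The final matrix gives, for each (i, j), the minimum total weight of any directed path from i to j (possibly empty when i = j).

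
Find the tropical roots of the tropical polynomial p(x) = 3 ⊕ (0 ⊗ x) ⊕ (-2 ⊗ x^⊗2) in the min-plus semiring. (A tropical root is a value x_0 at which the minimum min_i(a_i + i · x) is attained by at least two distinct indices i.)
Roots: {2, 3}

Each tropical root is a break point of the lower envelope of the lines y = a_i + i · x (there are 3 lines, with slopes 0, 1, ..., 2). Only the lines that attain the minimum somewhere contribute to roots; other lines are dominated. Here the surviving (envelope) indices are i = 2, i = 1, i = 0.
Intersections between consecutive envelope lines give the roots: for adjacent envelope indices i < j the intersection is x = (a_i − a_j) / (j − i). Reading off the sorted break points: {2, 3}.
Verification: at each break x_0, at least two indices attain the minimum of min_i(a_i + i · x_0).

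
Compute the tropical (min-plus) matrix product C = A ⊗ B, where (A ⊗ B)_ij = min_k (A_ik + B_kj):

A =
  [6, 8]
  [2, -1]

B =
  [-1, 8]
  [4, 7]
A ⊗ B =
  [5, 14]
  [1, 6]

Apply the min-plus product entry-by-entry:
  C[0][0] = min over k of (A[0][0] + B[0][0] = 6 + -1 = 5, A[0][1] + B[1][0] = 8 + 4 = 12) = 5 (attained at k = 0)
  C[0][1] = min over k of (A[0][0] + B[0][1] = 6 + 8 = 14, A[0][1] + B[1][1] = 8 + 7 = 15) = 14 (attained at k = 0)
  C[1][0] = min over k of (A[1][0] + B[0][0] = 2 + -1 = 1, A[1][1] + B[1][0] = -1 + 4 = 3) = 1 (attained at k = 0)
  C[1][1] = min over k of (A[1][0] + B[0][1] = 2 + 8 = 10, A[1][1] + B[1][1] = -1 + 7 = 6) = 6 (attained at k = 1)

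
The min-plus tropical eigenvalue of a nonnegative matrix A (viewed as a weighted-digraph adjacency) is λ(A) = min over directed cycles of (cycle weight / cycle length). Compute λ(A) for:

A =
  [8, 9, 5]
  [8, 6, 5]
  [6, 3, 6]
λ(A) = 4

Enumerate directed cycles and compute their means (weight / length). Sample:
  cycle 0 → 0: weight = 8, length = 1, mean = 8/1 ≈ 8.000
  cycle 1 → 1: weight = 6, length = 1, mean = 6/1 ≈ 6.000
  cycle 2 → 2: weight = 6, length = 1, mean = 6/1 ≈ 6.000
  cycle 0 → 1 → 0: weight = 17, length = 2, mean = 17/2 ≈ 8.500
  cycle 0 → 2 → 0: weight = 11, length = 2, mean = 11/2 ≈ 5.500
  cycle 1 → 0 → 1: weight = 17, length = 2, mean = 17/2 ≈ 8.500
Minimum mean = 4.000, attained e.g. along the cycle 1 → 2 → 1 with weight 8 and length 2. So λ(A) = 8/2 = 4.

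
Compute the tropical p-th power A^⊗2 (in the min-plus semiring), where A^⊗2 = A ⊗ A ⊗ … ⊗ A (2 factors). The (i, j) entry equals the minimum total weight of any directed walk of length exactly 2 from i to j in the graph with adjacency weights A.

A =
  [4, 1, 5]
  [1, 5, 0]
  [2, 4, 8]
A^⊗2 =
  [2, 5, 1]
  [2, 2, 5]
  [5, 3, 4]

Each entry (A^⊗2)_ij equals the minimum over all length-2 walks i = v_0 → v_1 → … → v_2 = j of Σ_t A[v_t][v_{t+1}]. For example, for (i, j) = (0, 2) we minimise over 3 possible intermediate vertex sequences; the minimum is 1, attained along the walk 0 → 1 → 2.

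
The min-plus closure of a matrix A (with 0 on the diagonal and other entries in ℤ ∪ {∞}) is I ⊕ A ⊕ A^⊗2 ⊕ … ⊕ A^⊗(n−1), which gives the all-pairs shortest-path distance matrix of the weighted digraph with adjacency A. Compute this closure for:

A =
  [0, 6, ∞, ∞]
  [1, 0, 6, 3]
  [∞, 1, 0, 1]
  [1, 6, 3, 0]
Closure =
  [0, 6, 12, 9]
  [1, 0, 6, 3]
  [2, 1, 0, 1]
  [1, 4, 3, 0]

This is the Floyd-Warshall all-pairs shortest-path computation. For each intermediate vertex k = 0, 1, …, 3, update dist[i][j] ← min(dist[i][j], dist[i][k] + dist[k][j]). The final matrix gives, for each (i, j), the minimum total weight of any directed path from i to j (possibly empty when i = j).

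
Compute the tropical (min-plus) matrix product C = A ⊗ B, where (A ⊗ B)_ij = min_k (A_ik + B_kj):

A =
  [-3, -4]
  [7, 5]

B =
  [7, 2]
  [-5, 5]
A ⊗ B =
  [-9, -1]
  [0, 9]

Apply the min-plus product entry-by-entry:
  C[0][0] = min over k of (A[0][0] + B[0][0] = -3 + 7 = 4, A[0][1] + B[1][0] = -4 + -5 = -9) = -9 (attained at k = 1)
  C[0][1] = min over k of (A[0][0] + B[0][1] = -3 + 2 = -1, A[0][1] + B[1][1] = -4 + 5 = 1) = -1 (attained at k = 0)
  C[1][0] = min over k of (A[1][0] + B[0][0] = 7 + 7 = 14, A[1][1] + B[1][0] = 5 + -5 = 0) = 0 (attained at k = 1)
  C[1][1] = min over k of (A[1][0] + B[0][1] = 7 + 2 = 9, A[1][1] + B[1][1] = 5 + 5 = 10) = 9 (attained at k = 0)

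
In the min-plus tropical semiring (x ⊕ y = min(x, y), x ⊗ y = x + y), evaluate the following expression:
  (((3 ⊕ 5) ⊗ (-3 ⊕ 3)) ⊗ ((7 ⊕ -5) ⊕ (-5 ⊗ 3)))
(((3 ⊕ 5) ⊗ (-3 ⊕ 3)) ⊗ ((7 ⊕ -5) ⊕ (-5 ⊗ 3))) = -5

Expand innermost to outermost. Recall ⊕ takes the minimum of its arguments and ⊗ takes their sum. Working out the expression (((3 ⊕ 5) ⊗ (-3 ⊕ 3)) ⊗ ((7 ⊕ -5) ⊕ (-5 ⊗ 3))) gives -5.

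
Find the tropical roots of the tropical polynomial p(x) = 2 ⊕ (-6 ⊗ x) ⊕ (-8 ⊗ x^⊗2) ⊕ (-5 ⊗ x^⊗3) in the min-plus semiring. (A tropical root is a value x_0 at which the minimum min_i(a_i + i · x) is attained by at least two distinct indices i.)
Roots: {-3, 2, 8}

Each tropical root is a break point of the lower envelope of the lines y = a_i + i · x (there are 4 lines, with slopes 0, 1, ..., 3). Only the lines that attain the minimum somewhere contribute to roots; other lines are dominated. Here the surviving (envelope) indices are i = 3, i = 2, i = 1, i = 0.
Intersections between consecutive envelope lines give the roots: for adjacent envelope indices i < j the intersection is x = (a_i − a_j) / (j − i). Reading off the sorted break points: {-3, 2, 8}.
Verification: at each break x_0, at least two indices attain the minimum of min_i(a_i + i · x_0).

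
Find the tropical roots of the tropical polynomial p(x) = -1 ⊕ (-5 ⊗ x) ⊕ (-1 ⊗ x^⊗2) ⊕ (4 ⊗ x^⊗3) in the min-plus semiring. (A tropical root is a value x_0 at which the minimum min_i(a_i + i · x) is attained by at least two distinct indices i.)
Roots: {-5, -4, 4}

Each tropical root is a break point of the lower envelope of the lines y = a_i + i · x (there are 4 lines, with slopes 0, 1, ..., 3). Only the lines that attain the minimum somewhere contribute to roots; other lines are dominated. Here the surviving (envelope) indices are i = 3, i = 2, i = 1, i = 0.
Intersections between consecutive envelope lines give the roots: for adjacent envelope indices i < j the intersection is x = (a_i − a_j) / (j − i). Reading off the sorted break points: {-5, -4, 4}.
Verification: at each break x_0, at least two indices attain the minimum of min_i(a_i + i · x_0).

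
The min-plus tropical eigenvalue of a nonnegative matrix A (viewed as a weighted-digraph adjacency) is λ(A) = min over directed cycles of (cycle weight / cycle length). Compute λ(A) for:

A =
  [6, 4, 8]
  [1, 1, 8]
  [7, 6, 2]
λ(A) = 1

Enumerate directed cycles and compute their means (weight / length). Sample:
  cycle 0 → 0: weight = 6, length = 1, mean = 6/1 ≈ 6.000
  cycle 1 → 1: weight = 1, length = 1, mean = 1/1 ≈ 1.000
  cycle 2 → 2: weight = 2, length = 1, mean = 2/1 ≈ 2.000
  cycle 0 → 1 → 0: weight = 5, length = 2, mean = 5/2 ≈ 2.500
  cycle 0 → 2 → 0: weight = 15, length = 2, mean = 15/2 ≈ 7.500
  cycle 1 → 0 → 1: weight = 5, length = 2, mean = 5/2 ≈ 2.500
Minimum mean = 1.000, attained e.g. along the cycle 1 → 1 with weight 1 and length 1. So λ(A) = 1/1 = 1.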